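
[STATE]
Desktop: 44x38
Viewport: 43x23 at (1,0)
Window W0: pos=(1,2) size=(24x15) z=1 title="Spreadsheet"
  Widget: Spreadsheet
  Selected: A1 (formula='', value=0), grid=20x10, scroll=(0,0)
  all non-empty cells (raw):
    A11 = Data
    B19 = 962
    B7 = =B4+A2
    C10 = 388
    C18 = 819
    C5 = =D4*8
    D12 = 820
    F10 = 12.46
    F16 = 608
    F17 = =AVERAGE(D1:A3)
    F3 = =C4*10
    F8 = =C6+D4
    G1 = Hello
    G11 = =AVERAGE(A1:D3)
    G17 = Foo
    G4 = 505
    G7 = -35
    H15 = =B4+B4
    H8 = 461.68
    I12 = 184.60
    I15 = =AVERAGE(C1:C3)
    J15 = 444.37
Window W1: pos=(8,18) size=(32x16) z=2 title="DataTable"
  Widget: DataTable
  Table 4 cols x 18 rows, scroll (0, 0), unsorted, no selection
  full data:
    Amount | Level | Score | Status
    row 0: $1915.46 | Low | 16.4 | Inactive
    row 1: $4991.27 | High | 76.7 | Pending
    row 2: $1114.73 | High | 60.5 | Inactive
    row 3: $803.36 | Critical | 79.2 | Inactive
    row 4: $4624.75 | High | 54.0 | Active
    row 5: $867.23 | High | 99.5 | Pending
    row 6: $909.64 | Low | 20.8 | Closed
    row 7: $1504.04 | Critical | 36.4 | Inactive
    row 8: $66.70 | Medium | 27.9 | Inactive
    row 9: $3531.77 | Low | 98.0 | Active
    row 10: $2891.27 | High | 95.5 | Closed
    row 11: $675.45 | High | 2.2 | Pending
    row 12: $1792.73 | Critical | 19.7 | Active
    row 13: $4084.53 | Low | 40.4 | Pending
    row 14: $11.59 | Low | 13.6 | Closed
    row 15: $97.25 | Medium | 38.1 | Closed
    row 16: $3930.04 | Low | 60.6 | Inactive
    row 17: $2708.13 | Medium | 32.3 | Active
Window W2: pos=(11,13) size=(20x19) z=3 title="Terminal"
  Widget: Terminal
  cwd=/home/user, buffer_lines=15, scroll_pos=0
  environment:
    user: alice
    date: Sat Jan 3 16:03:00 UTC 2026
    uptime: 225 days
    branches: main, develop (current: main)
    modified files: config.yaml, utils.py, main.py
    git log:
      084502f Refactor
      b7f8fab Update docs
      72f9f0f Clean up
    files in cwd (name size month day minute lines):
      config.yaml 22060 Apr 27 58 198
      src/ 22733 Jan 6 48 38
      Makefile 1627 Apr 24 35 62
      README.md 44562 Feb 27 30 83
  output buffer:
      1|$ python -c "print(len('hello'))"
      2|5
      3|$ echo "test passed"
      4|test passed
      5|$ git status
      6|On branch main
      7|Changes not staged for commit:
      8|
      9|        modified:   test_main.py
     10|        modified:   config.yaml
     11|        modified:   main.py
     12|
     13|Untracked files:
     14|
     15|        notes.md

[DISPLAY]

                                           
                                           
┏━━━━━━━━━━━━━━━━━━━━━━┓                   
┃ Spreadsheet          ┃                   
┠──────────────────────┨                   
┃A1:                   ┃                   
┃       A       B      ┃                   
┃----------------------┃                   
┃  1      [0]       0  ┃                   
┃  2        0       0  ┃                   
┃  3        0       0  ┃                   
┃  4        0       0  ┃                   
┃  5        0       0  ┃                   
┃  6      ┏━━━━━━━━━━━━━━━━━━┓             
┃  7      ┃ Terminal         ┃             
┃  8      ┠──────────────────┨             
┗━━━━━━━━━┃$ python -c "print┃             
          ┃5                 ┃             
       ┏━━┃$ echo "test passe┃━━━━━━━━┓    
       ┃ D┃test passed       ┃        ┃    
       ┠──┃$ git status      ┃────────┨    
       ┃Am┃On branch main    ┃e│Status┃    
       ┃──┃Changes not staged┃─┼──────┃    


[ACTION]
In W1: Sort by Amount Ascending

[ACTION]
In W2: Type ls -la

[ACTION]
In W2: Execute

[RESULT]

                                           
                                           
┏━━━━━━━━━━━━━━━━━━━━━━┓                   
┃ Spreadsheet          ┃                   
┠──────────────────────┨                   
┃A1:                   ┃                   
┃       A       B      ┃                   
┃----------------------┃                   
┃  1      [0]       0  ┃                   
┃  2        0       0  ┃                   
┃  3        0       0  ┃                   
┃  4        0       0  ┃                   
┃  5        0       0  ┃                   
┃  6      ┏━━━━━━━━━━━━━━━━━━┓             
┃  7      ┃ Terminal         ┃             
┃  8      ┠──────────────────┨             
┗━━━━━━━━━┃Changes not staged┃             
          ┃                  ┃             
       ┏━━┃        modified: ┃━━━━━━━━┓    
       ┃ D┃        modified: ┃        ┃    
       ┠──┃        modified: ┃────────┨    
       ┃Am┃                  ┃e│Status┃    
       ┃──┃Untracked files:  ┃─┼──────┃    


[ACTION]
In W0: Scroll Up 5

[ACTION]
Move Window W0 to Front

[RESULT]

                                           
                                           
┏━━━━━━━━━━━━━━━━━━━━━━┓                   
┃ Spreadsheet          ┃                   
┠──────────────────────┨                   
┃A1:                   ┃                   
┃       A       B      ┃                   
┃----------------------┃                   
┃  1      [0]       0  ┃                   
┃  2        0       0  ┃                   
┃  3        0       0  ┃                   
┃  4        0       0  ┃                   
┃  5        0       0  ┃                   
┃  6        0       0  ┃━━━━━┓             
┃  7        0       0  ┃     ┃             
┃  8        0       0  ┃─────┨             
┗━━━━━━━━━━━━━━━━━━━━━━┛taged┃             
          ┃                  ┃             
       ┏━━┃        modified: ┃━━━━━━━━┓    
       ┃ D┃        modified: ┃        ┃    
       ┠──┃        modified: ┃────────┨    
       ┃Am┃                  ┃e│Status┃    
       ┃──┃Untracked files:  ┃─┼──────┃    


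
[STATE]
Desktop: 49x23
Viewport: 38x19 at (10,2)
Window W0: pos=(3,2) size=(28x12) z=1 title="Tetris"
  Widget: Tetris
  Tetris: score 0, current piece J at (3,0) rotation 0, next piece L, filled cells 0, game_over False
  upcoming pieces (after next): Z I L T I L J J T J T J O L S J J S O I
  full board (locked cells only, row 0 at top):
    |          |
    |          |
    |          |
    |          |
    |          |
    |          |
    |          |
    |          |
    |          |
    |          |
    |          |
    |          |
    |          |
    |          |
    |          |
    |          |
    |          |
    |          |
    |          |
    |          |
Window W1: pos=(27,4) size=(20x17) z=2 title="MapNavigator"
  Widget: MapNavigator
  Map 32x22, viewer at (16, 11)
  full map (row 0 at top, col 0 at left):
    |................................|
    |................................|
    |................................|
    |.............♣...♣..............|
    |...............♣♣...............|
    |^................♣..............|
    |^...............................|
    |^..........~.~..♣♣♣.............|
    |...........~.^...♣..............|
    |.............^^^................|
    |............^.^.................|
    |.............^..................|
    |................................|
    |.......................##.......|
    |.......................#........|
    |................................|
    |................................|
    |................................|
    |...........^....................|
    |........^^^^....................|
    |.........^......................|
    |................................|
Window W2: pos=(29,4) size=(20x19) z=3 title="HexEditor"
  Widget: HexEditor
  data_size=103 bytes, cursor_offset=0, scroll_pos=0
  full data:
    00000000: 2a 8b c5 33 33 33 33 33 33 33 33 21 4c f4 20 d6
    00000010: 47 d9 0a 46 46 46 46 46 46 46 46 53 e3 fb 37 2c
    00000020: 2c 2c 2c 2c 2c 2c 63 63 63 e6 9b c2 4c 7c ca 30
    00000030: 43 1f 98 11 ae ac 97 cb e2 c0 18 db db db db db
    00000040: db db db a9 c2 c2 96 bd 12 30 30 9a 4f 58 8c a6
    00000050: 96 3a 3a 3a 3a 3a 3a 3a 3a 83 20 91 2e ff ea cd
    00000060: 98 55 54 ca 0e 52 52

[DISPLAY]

━━━━━━━━━━━━━━━━━━━━┓                 
s                   ┃                 
─────────────────┏━┏━━━━━━━━━━━━━━━━━━
    │Next:       ┃ ┃ HexEditor        
    │  ▒         ┠─┠──────────────────
    │▒▒▒         ┃.┃00000000  2A 8b c5
    │            ┃.┃00000010  47 d9 0a
    │            ┃.┃00000020  2c 2c 2c
    │            ┃.┃00000030  43 1f 98
    │Score:      ┃.┃00000040  db db db
    │0           ┃.┃00000050  96 3a 3a
━━━━━━━━━━━━━━━━━┃.┃00000060  98 55 54
                 ┃.┃                  
                 ┃.┃                  
                 ┃.┃                  
                 ┃.┃                  
                 ┃.┃                  
                 ┃.┃                  
                 ┗━┃                  


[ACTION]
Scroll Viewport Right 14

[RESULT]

━━━━━━━━━━━━━━━━━━━┓                  
                   ┃                  
────────────────┏━┏━━━━━━━━━━━━━━━━━━┓
   │Next:       ┃ ┃ HexEditor        ┃
   │  ▒         ┠─┠──────────────────┨
   │▒▒▒         ┃.┃00000000  2A 8b c5┃
   │            ┃.┃00000010  47 d9 0a┃
   │            ┃.┃00000020  2c 2c 2c┃
   │            ┃.┃00000030  43 1f 98┃
   │Score:      ┃.┃00000040  db db db┃
   │0           ┃.┃00000050  96 3a 3a┃
━━━━━━━━━━━━━━━━┃.┃00000060  98 55 54┃
                ┃.┃                  ┃
                ┃.┃                  ┃
                ┃.┃                  ┃
                ┃.┃                  ┃
                ┃.┃                  ┃
                ┃.┃                  ┃
                ┗━┃                  ┃


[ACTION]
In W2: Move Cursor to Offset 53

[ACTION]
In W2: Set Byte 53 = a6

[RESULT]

━━━━━━━━━━━━━━━━━━━┓                  
                   ┃                  
────────────────┏━┏━━━━━━━━━━━━━━━━━━┓
   │Next:       ┃ ┃ HexEditor        ┃
   │  ▒         ┠─┠──────────────────┨
   │▒▒▒         ┃.┃00000000  2a 8b c5┃
   │            ┃.┃00000010  47 d9 0a┃
   │            ┃.┃00000020  2c 2c 2c┃
   │            ┃.┃00000030  43 1f 98┃
   │Score:      ┃.┃00000040  db db db┃
   │0           ┃.┃00000050  96 3a 3a┃
━━━━━━━━━━━━━━━━┃.┃00000060  98 55 54┃
                ┃.┃                  ┃
                ┃.┃                  ┃
                ┃.┃                  ┃
                ┃.┃                  ┃
                ┃.┃                  ┃
                ┃.┃                  ┃
                ┗━┃                  ┃


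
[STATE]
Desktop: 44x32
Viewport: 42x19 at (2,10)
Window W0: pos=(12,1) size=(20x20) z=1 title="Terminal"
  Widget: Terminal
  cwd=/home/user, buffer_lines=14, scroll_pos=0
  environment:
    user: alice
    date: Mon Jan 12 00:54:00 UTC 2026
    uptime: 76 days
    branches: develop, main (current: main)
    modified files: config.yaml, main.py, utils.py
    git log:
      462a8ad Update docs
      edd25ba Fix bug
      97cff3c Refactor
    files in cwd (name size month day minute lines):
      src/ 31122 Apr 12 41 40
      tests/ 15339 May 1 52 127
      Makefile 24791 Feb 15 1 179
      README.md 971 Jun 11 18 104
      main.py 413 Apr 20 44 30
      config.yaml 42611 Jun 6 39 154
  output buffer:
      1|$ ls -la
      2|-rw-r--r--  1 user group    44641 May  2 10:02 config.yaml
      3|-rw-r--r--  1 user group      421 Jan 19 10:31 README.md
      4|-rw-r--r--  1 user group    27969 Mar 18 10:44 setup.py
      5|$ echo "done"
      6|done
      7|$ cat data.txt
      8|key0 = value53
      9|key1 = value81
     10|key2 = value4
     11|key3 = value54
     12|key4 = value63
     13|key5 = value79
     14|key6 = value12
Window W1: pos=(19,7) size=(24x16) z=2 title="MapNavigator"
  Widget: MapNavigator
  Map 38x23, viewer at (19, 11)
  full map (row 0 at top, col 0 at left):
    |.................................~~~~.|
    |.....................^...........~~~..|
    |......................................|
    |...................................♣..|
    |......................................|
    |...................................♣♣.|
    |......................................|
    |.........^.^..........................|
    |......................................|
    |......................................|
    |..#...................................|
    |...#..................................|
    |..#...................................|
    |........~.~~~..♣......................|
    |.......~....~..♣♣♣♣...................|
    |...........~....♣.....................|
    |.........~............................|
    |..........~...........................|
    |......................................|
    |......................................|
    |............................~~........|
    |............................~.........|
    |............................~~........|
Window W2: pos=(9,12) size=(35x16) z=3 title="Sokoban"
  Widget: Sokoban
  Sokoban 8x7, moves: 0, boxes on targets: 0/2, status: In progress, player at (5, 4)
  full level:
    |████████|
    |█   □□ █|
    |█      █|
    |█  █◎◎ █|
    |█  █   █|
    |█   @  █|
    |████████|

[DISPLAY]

          ┃$ cat ┃......................┃ 
          ┃key0 =┃......................┃ 
       ┏━━━━━━━━━━━━━━━━━━━━━━━━━━━━━━━━━┓
       ┃ Sokoban                         ┃
       ┠─────────────────────────────────┨
       ┃████████                         ┃
       ┃█   □□ █                         ┃
       ┃█      █                         ┃
       ┃█  █◎◎ █                         ┃
       ┃█  █   █                         ┃
       ┃█   @  █                         ┃
       ┃████████                         ┃
       ┃Moves: 0  0/2                    ┃
       ┃                                 ┃
       ┃                                 ┃
       ┃                                 ┃
       ┃                                 ┃
       ┗━━━━━━━━━━━━━━━━━━━━━━━━━━━━━━━━━┛
                                          


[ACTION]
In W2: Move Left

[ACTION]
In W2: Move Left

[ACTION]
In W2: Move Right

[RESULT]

          ┃$ cat ┃......................┃ 
          ┃key0 =┃......................┃ 
       ┏━━━━━━━━━━━━━━━━━━━━━━━━━━━━━━━━━┓
       ┃ Sokoban                         ┃
       ┠─────────────────────────────────┨
       ┃████████                         ┃
       ┃█   □□ █                         ┃
       ┃█      █                         ┃
       ┃█  █◎◎ █                         ┃
       ┃█  █   █                         ┃
       ┃█  @   █                         ┃
       ┃████████                         ┃
       ┃Moves: 3  0/2                    ┃
       ┃                                 ┃
       ┃                                 ┃
       ┃                                 ┃
       ┃                                 ┃
       ┗━━━━━━━━━━━━━━━━━━━━━━━━━━━━━━━━━┛
                                          


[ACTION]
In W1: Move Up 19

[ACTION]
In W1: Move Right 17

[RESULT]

          ┃$ cat ┃                      ┃ 
          ┃key0 =┃                      ┃ 
       ┏━━━━━━━━━━━━━━━━━━━━━━━━━━━━━━━━━┓
       ┃ Sokoban                         ┃
       ┠─────────────────────────────────┨
       ┃████████                         ┃
       ┃█   □□ █                         ┃
       ┃█      █                         ┃
       ┃█  █◎◎ █                         ┃
       ┃█  █   █                         ┃
       ┃█  @   █                         ┃
       ┃████████                         ┃
       ┃Moves: 3  0/2                    ┃
       ┃                                 ┃
       ┃                                 ┃
       ┃                                 ┃
       ┃                                 ┃
       ┗━━━━━━━━━━━━━━━━━━━━━━━━━━━━━━━━━┛
                                          


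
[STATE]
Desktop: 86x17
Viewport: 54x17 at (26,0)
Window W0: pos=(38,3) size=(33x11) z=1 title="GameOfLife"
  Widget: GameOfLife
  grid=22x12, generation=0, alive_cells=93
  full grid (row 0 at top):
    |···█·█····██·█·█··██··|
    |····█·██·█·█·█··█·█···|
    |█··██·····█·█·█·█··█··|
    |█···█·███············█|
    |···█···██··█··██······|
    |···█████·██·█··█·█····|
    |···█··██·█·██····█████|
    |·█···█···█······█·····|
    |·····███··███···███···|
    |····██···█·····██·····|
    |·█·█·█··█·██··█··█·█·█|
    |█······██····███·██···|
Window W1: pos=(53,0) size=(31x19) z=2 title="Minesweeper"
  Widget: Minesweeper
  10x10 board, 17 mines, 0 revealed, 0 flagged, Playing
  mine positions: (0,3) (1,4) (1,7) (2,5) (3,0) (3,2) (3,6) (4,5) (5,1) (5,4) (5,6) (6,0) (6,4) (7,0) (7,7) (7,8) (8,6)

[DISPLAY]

                           ┏━━━━━━━━━━━━━━━━━━━━━━━━━━
                           ┃ Minesweeper              
                           ┠──────────────────────────
            ┏━━━━━━━━━━━━━━┃■■■■■■■■■■                
            ┃ GameOfLife   ┃■■■■■■■■■■                
            ┠──────────────┃■■■■■■■■■■                
            ┃Gen: 0        ┃■■■■■■■■■■                
            ┃█···█·███·····┃■■■■■■■■■■                
            ┃···█···██··█··┃■■■■■■■■■■                
            ┃···█████·██·█·┃■■■■■■■■■■                
            ┃···█··██·█·██·┃■■■■■■■■■■                
            ┃·█···█···█····┃■■■■■■■■■■                
            ┃·····███··███·┃■■■■■■■■■■                
            ┗━━━━━━━━━━━━━━┃                          
                           ┃                          
                           ┃                          
                           ┃                          


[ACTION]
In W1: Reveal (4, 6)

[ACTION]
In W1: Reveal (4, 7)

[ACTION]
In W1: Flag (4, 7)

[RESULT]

                           ┏━━━━━━━━━━━━━━━━━━━━━━━━━━
                           ┃ Minesweeper              
                           ┠──────────────────────────
            ┏━━━━━━━━━━━━━━┃■■■■■■■■■■                
            ┃ GameOfLife   ┃■■■■■■■■■■                
            ┠──────────────┃■■■■■■■■■■                
            ┃Gen: 0        ┃■■■■■■■■■■                
            ┃█···█·███·····┃■■■■■■32■■                
            ┃···█···██··█··┃■■■■■■■■■■                
            ┃···█████·██·█·┃■■■■■■■■■■                
            ┃···█··██·█·██·┃■■■■■■■■■■                
            ┃·█···█···█····┃■■■■■■■■■■                
            ┃·····███··███·┃■■■■■■■■■■                
            ┗━━━━━━━━━━━━━━┃                          
                           ┃                          
                           ┃                          
                           ┃                          


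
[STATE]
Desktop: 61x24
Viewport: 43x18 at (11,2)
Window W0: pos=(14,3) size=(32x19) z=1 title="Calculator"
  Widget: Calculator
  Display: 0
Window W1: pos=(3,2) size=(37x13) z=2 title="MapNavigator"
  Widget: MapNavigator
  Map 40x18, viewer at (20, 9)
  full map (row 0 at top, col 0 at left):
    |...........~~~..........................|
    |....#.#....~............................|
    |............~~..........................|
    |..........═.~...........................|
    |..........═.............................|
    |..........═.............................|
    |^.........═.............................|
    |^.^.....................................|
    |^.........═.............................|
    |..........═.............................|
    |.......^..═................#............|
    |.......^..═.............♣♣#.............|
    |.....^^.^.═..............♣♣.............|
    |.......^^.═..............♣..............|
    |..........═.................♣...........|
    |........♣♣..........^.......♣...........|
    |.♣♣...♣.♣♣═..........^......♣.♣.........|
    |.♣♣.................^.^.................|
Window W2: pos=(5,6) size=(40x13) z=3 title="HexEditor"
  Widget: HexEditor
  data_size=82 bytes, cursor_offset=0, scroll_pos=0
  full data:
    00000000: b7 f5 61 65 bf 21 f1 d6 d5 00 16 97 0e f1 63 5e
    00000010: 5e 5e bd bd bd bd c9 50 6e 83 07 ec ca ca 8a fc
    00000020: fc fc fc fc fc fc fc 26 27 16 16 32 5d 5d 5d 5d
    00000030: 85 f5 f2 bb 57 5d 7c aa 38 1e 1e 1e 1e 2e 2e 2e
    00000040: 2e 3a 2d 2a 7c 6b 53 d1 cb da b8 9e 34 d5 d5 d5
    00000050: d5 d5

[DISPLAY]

━━━━━━━━━━━━━━━━━━━━━━━━━━━━┓              
igator                      ┃━━━━━┓        
────────────────────────────┨     ┃        
═...........................┃─────┨        
━━━━━━━━━━━━━━━━━━━━━━━━━━━━━━━━━┓┃        
ditor                            ┃┃        
─────────────────────────────────┨┃        
000  B7 f5 61 65 bf 21 f1 d6  d5 ┃┃        
010  5e 5e bd bd bd bd c9 50  6e ┃┃        
020  fc fc fc fc fc fc fc 26  27 ┃┃        
030  85 f5 f2 bb 57 5d 7c aa  38 ┃┃        
040  2e 3a 2d 2a 7c 6b 53 d1  cb ┃┃        
050  d5 d5                       ┃┃        
                                 ┃┃        
                                 ┃┃        
                                 ┃┃        
━━━━━━━━━━━━━━━━━━━━━━━━━━━━━━━━━┛┃        
   ┃                              ┃        


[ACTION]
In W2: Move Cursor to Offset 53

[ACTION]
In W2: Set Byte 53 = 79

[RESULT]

━━━━━━━━━━━━━━━━━━━━━━━━━━━━┓              
igator                      ┃━━━━━┓        
────────────────────────────┨     ┃        
═...........................┃─────┨        
━━━━━━━━━━━━━━━━━━━━━━━━━━━━━━━━━┓┃        
ditor                            ┃┃        
─────────────────────────────────┨┃        
000  b7 f5 61 65 bf 21 f1 d6  d5 ┃┃        
010  5e 5e bd bd bd bd c9 50  6e ┃┃        
020  fc fc fc fc fc fc fc 26  27 ┃┃        
030  85 f5 f2 bb 57 79 7c aa  38 ┃┃        
040  2e 3a 2d 2a 7c 6b 53 d1  cb ┃┃        
050  d5 d5                       ┃┃        
                                 ┃┃        
                                 ┃┃        
                                 ┃┃        
━━━━━━━━━━━━━━━━━━━━━━━━━━━━━━━━━┛┃        
   ┃                              ┃        


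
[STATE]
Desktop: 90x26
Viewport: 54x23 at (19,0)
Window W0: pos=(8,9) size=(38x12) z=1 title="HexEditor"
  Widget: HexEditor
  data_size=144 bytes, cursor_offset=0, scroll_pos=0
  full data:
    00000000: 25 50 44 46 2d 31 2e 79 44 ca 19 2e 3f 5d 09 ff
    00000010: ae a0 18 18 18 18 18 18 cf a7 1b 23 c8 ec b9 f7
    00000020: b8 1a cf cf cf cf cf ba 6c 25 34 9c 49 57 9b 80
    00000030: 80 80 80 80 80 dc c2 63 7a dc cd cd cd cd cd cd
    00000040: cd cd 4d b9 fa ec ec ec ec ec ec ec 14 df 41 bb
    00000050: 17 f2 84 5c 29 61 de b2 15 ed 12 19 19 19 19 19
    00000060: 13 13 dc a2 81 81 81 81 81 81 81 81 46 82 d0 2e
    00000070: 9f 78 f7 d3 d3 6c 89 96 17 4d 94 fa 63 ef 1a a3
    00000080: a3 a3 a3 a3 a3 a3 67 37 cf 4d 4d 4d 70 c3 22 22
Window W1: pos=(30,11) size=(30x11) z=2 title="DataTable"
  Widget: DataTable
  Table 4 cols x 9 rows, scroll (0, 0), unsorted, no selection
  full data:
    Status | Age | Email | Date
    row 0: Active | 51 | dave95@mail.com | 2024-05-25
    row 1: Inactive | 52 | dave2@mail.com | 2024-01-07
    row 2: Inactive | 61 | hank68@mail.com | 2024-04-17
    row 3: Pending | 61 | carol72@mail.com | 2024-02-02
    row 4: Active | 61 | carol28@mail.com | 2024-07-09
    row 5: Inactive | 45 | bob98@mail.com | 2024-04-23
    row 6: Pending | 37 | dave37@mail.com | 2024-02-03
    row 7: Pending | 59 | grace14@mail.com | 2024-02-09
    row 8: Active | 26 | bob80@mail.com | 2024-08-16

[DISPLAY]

                                                      
                                                      
                                                      
                                                      
                                                      
                                                      
                                                      
                                                      
                                                      
━━━━━━━━━━━━━━━━━━━━━━━━━━┓                           
                          ┃                           
───────────┏━━━━━━━━━━━━━━━━━━━━━━━━━━━━┓             
25 50 44 46┃ DataTable                  ┃             
ae a0 18 18┠────────────────────────────┨             
b8 1a cf cf┃Status  │Age│Email          ┃             
80 80 80 80┃────────┼───┼───────────────┃             
cd cd 4d b9┃Active  │51 │dave95@mail.com┃             
17 f2 84 5c┃Inactive│52 │dave2@mail.com ┃             
13 13 dc a2┃Inactive│61 │hank68@mail.com┃             
9f 78 f7 d3┃Pending │61 │carol72@mail.co┃             
━━━━━━━━━━━┃Active  │61 │carol28@mail.co┃             
           ┗━━━━━━━━━━━━━━━━━━━━━━━━━━━━┛             
                                                      


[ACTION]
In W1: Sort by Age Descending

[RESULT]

                                                      
                                                      
                                                      
                                                      
                                                      
                                                      
                                                      
                                                      
                                                      
━━━━━━━━━━━━━━━━━━━━━━━━━━┓                           
                          ┃                           
───────────┏━━━━━━━━━━━━━━━━━━━━━━━━━━━━┓             
25 50 44 46┃ DataTable                  ┃             
ae a0 18 18┠────────────────────────────┨             
b8 1a cf cf┃Status  │Ag▼│Email          ┃             
80 80 80 80┃────────┼───┼───────────────┃             
cd cd 4d b9┃Inactive│61 │hank68@mail.com┃             
17 f2 84 5c┃Pending │61 │carol72@mail.co┃             
13 13 dc a2┃Active  │61 │carol28@mail.co┃             
9f 78 f7 d3┃Pending │59 │grace14@mail.co┃             
━━━━━━━━━━━┃Inactive│52 │dave2@mail.com ┃             
           ┗━━━━━━━━━━━━━━━━━━━━━━━━━━━━┛             
                                                      


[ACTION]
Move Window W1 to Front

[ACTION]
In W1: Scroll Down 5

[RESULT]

                                                      
                                                      
                                                      
                                                      
                                                      
                                                      
                                                      
                                                      
                                                      
━━━━━━━━━━━━━━━━━━━━━━━━━━┓                           
                          ┃                           
───────────┏━━━━━━━━━━━━━━━━━━━━━━━━━━━━┓             
25 50 44 46┃ DataTable                  ┃             
ae a0 18 18┠────────────────────────────┨             
b8 1a cf cf┃Status  │Ag▼│Email          ┃             
80 80 80 80┃────────┼───┼───────────────┃             
cd cd 4d b9┃Inactive│52 │dave2@mail.com ┃             
17 f2 84 5c┃Active  │51 │dave95@mail.com┃             
13 13 dc a2┃Inactive│45 │bob98@mail.com ┃             
9f 78 f7 d3┃Pending │37 │dave37@mail.com┃             
━━━━━━━━━━━┃Active  │26 │bob80@mail.com ┃             
           ┗━━━━━━━━━━━━━━━━━━━━━━━━━━━━┛             
                                                      


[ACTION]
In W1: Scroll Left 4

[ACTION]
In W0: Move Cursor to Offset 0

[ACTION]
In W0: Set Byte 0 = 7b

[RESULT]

                                                      
                                                      
                                                      
                                                      
                                                      
                                                      
                                                      
                                                      
                                                      
━━━━━━━━━━━━━━━━━━━━━━━━━━┓                           
                          ┃                           
───────────┏━━━━━━━━━━━━━━━━━━━━━━━━━━━━┓             
7B 50 44 46┃ DataTable                  ┃             
ae a0 18 18┠────────────────────────────┨             
b8 1a cf cf┃Status  │Ag▼│Email          ┃             
80 80 80 80┃────────┼───┼───────────────┃             
cd cd 4d b9┃Inactive│52 │dave2@mail.com ┃             
17 f2 84 5c┃Active  │51 │dave95@mail.com┃             
13 13 dc a2┃Inactive│45 │bob98@mail.com ┃             
9f 78 f7 d3┃Pending │37 │dave37@mail.com┃             
━━━━━━━━━━━┃Active  │26 │bob80@mail.com ┃             
           ┗━━━━━━━━━━━━━━━━━━━━━━━━━━━━┛             
                                                      


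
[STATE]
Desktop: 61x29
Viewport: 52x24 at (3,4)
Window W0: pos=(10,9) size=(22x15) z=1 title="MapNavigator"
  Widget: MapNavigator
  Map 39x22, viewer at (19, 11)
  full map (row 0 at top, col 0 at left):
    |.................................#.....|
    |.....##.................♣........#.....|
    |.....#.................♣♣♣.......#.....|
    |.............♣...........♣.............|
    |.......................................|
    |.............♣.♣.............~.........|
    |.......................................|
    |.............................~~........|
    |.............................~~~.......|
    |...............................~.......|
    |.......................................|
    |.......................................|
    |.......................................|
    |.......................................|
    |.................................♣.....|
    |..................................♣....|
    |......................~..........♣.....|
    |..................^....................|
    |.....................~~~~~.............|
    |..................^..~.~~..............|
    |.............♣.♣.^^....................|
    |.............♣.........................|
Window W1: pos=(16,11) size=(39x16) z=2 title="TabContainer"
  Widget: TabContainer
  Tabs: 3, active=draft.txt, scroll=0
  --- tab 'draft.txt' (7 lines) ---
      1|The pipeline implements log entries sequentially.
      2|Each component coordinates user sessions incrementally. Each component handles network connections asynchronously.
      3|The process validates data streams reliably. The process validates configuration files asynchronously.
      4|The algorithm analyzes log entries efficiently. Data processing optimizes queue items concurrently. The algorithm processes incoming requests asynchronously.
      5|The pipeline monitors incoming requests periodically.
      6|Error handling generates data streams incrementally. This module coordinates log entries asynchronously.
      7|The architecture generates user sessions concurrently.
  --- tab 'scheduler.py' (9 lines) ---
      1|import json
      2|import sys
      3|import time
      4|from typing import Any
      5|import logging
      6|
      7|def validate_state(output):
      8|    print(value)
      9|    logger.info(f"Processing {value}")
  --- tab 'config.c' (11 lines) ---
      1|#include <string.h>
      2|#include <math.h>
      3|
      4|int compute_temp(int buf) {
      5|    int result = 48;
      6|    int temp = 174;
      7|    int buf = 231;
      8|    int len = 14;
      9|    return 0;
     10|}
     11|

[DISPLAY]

                                                    
                                                    
                                                    
                                                    
                                                    
       ┏━━━━━━━━━━━━━━━━━━━━┓                       
       ┃ MapNavigator       ┃                       
       ┠─────┏━━━━━━━━━━━━━━━━━━━━━━━━━━━━━━━━━━━━━┓
       ┃.....┃ TabContainer                        ┃
       ┃.....┠─────────────────────────────────────┨
       ┃.....┃[draft.txt]│ scheduler.py │ config.c ┃
       ┃.....┃─────────────────────────────────────┃
       ┃.....┃The pipeline implements log entries s┃
       ┃.....┃Each component coordinates user sessi┃
       ┃.....┃The process validates data streams re┃
       ┃.....┃The algorithm analyzes log entries ef┃
       ┃.....┃The pipeline monitors incoming reques┃
       ┃.....┃Error handling generates data streams┃
       ┃.....┃The architecture generates user sessi┃
       ┗━━━━━┃                                     ┃
             ┃                                     ┃
             ┃                                     ┃
             ┗━━━━━━━━━━━━━━━━━━━━━━━━━━━━━━━━━━━━━┛
                                                    


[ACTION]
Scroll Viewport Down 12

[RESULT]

                                                    
                                                    
                                                    
                                                    
       ┏━━━━━━━━━━━━━━━━━━━━┓                       
       ┃ MapNavigator       ┃                       
       ┠─────┏━━━━━━━━━━━━━━━━━━━━━━━━━━━━━━━━━━━━━┓
       ┃.....┃ TabContainer                        ┃
       ┃.....┠─────────────────────────────────────┨
       ┃.....┃[draft.txt]│ scheduler.py │ config.c ┃
       ┃.....┃─────────────────────────────────────┃
       ┃.....┃The pipeline implements log entries s┃
       ┃.....┃Each component coordinates user sessi┃
       ┃.....┃The process validates data streams re┃
       ┃.....┃The algorithm analyzes log entries ef┃
       ┃.....┃The pipeline monitors incoming reques┃
       ┃.....┃Error handling generates data streams┃
       ┃.....┃The architecture generates user sessi┃
       ┗━━━━━┃                                     ┃
             ┃                                     ┃
             ┃                                     ┃
             ┗━━━━━━━━━━━━━━━━━━━━━━━━━━━━━━━━━━━━━┛
                                                    
                                                    


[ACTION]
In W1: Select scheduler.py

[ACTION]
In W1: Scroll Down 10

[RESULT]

                                                    
                                                    
                                                    
                                                    
       ┏━━━━━━━━━━━━━━━━━━━━┓                       
       ┃ MapNavigator       ┃                       
       ┠─────┏━━━━━━━━━━━━━━━━━━━━━━━━━━━━━━━━━━━━━┓
       ┃.....┃ TabContainer                        ┃
       ┃.....┠─────────────────────────────────────┨
       ┃.....┃ draft.txt │[scheduler.py]│ config.c ┃
       ┃.....┃─────────────────────────────────────┃
       ┃.....┃    logger.info(f"Processing {value}"┃
       ┃.....┃                                     ┃
       ┃.....┃                                     ┃
       ┃.....┃                                     ┃
       ┃.....┃                                     ┃
       ┃.....┃                                     ┃
       ┃.....┃                                     ┃
       ┗━━━━━┃                                     ┃
             ┃                                     ┃
             ┃                                     ┃
             ┗━━━━━━━━━━━━━━━━━━━━━━━━━━━━━━━━━━━━━┛
                                                    
                                                    
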